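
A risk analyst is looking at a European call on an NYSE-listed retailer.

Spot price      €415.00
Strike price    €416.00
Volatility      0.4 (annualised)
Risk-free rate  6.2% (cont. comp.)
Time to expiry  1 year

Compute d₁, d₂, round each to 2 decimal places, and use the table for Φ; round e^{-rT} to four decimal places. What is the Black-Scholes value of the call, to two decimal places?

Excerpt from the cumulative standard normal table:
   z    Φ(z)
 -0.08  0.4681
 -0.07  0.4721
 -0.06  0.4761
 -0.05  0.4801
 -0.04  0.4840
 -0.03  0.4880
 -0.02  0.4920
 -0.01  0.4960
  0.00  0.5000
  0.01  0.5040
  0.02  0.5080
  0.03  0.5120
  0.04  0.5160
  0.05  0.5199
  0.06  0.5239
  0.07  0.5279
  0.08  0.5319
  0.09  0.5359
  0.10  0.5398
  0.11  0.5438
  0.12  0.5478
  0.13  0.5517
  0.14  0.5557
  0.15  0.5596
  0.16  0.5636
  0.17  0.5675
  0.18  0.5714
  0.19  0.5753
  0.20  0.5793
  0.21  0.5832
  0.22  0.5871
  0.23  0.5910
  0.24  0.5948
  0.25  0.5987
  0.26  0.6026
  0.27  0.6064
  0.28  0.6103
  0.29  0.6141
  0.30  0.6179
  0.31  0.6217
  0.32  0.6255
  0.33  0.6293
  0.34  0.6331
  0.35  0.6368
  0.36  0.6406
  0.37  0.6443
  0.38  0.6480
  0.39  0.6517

σ√T = 0.4·√1 = 0.4000
d₁ = [ln(415/416) + (0.062 + 0.4²/2)·1] / 0.4000 = [-0.0024 + 0.1420] / 0.4000 = 0.3490 ≈ 0.35
d₂ = d₁ − σ√T = 0.3490 − 0.4000 = -0.0510 ≈ -0.05
e^(−rT) = e^(−0.062·1) = 0.9399
N(d₁) = N(0.35) = 0.6368;  N(d₂) = N(-0.05) = 0.4801
C = 415·0.6368 − 416·0.9399·0.4801 = 264.2720 − 187.7183 = 76.5537

€76.55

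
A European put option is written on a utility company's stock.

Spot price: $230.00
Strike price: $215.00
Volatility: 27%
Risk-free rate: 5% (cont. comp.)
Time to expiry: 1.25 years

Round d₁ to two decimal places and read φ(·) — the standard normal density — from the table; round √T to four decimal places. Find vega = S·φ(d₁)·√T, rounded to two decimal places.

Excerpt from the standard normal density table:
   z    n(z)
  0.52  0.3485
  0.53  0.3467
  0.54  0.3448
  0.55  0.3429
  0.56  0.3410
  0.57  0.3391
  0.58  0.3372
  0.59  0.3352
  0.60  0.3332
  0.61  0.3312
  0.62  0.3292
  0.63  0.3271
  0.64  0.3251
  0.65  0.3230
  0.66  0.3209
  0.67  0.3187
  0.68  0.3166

86.71

σ√T = 0.27 × 1.1180 = 0.3019
d₁ = [ln(230/215) + (0.05 + 0.27²/2)·1.25] / 0.3019 = [0.0674 + 0.1081] / 0.3019 = 0.5814 ⇒ 0.58
√T = √1.25 = 1.1180
φ(d₁) = φ(0.58) = 0.3372
vega = S·φ(d₁)·√T = 230·0.3372·1.1180 = 86.7076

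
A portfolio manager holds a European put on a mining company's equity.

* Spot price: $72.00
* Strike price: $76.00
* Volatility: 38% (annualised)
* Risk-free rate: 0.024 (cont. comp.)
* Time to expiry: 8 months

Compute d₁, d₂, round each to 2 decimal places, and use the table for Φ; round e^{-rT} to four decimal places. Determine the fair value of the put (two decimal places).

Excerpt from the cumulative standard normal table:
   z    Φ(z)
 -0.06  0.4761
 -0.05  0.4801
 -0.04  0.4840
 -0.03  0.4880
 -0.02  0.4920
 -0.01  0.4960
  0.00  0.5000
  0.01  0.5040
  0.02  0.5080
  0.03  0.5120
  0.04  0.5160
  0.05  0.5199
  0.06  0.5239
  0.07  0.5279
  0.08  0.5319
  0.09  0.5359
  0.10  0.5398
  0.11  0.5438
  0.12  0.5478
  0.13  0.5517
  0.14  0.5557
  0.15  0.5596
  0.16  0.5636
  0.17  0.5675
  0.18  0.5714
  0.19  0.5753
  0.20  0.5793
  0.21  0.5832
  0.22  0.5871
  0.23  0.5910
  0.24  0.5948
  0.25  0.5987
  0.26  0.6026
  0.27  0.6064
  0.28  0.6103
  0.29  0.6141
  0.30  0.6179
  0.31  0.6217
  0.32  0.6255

σ√T = 0.38 × 0.8165 = 0.3103
d₁ = [ln(72/76) + (0.024 + 0.38²/2)·0.6667] / 0.3103 = [-0.0541 + 0.0641] / 0.3103 = 0.0324 ≈ 0.03
d₂ = d₁ − σ√T = 0.0324 − 0.3103 = -0.2778 ≈ -0.28
exp(−rT) = exp(−0.024·0.6667) = 0.9841
P = 76·0.9841·N(0.28) − 72·N(-0.03) = 76·0.9841·0.6103 − 72·0.4880 = 45.6453 − 35.1360 = 10.5093

$10.51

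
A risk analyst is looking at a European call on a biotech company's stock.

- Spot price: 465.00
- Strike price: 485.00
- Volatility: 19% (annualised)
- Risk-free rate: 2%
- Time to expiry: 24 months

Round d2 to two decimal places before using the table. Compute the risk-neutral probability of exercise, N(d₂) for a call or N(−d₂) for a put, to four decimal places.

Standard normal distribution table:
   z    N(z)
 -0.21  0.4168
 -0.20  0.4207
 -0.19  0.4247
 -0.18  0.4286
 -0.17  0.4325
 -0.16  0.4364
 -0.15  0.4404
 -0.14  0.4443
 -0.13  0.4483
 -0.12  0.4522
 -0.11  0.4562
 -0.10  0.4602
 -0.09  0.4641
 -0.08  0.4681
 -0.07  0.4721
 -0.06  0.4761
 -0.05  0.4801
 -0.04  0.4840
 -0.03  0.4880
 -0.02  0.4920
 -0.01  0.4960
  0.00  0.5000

σ√T = 0.19·√2 = 0.2687
d₁ = [ln(465/485) + (0.02 + 0.19²/2)·2] / 0.2687 = [-0.0421 + 0.0761] / 0.2687 = 0.1265 ≈ 0.13
d₂ = d₁ − σ√T = 0.1265 − 0.2687 = -0.1422 ≈ -0.14
Pr(exercise) under Q = N(d₂) = 0.4443

0.4443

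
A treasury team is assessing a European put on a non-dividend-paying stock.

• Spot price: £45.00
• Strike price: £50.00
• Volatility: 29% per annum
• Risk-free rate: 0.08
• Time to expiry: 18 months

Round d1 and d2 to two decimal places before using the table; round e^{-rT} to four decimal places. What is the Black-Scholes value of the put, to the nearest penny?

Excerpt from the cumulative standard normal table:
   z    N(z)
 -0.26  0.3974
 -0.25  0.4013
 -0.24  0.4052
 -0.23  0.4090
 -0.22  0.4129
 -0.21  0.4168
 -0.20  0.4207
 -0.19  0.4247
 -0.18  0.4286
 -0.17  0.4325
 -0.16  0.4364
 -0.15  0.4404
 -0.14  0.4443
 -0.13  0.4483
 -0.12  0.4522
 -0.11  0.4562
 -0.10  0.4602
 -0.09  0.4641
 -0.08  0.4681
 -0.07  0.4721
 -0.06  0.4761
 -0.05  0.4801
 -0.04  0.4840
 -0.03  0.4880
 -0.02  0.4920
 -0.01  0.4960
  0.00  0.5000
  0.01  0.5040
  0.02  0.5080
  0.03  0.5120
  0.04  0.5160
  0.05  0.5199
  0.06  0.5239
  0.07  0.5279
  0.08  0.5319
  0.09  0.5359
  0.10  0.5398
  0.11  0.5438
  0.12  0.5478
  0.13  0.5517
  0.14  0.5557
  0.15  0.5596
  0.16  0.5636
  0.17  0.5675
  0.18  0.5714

£6.06

σ√T = 0.29 × 1.2247 = 0.3552
d₁ = [ln(45/50) + (0.08 + 0.29²/2)·1.5] / 0.3552 = [-0.1054 + 0.1831] / 0.3552 = 0.2188 which rounds to 0.22
d₂ = d₁ − σ√T = 0.2188 − 0.3552 = -0.1364 which rounds to -0.14
exp(−rT) = exp(−0.08·1.5) = 0.8869
P = 50·0.8869·N(0.14) − 45·N(-0.22) = 50·0.8869·0.5557 − 45·0.4129 = 24.6425 − 18.5805 = 6.0620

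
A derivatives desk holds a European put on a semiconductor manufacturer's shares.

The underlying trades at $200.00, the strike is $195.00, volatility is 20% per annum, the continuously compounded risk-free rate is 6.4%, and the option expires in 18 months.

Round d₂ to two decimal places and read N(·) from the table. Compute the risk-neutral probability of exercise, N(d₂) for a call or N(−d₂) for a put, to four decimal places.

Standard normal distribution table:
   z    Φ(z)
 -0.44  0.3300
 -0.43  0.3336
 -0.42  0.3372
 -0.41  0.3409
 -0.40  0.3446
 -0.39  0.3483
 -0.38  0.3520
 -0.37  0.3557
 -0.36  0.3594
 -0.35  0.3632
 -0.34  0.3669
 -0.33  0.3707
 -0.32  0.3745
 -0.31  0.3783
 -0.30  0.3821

T = 1.5;  σ√T = 0.2449
d₁ = [ln(200/195) + (0.064 + ½·0.2²)·1.5] / (σ√T) = (0.0253 + 0.1260) / 0.2449 = 0.6178 ≈ 0.62
d₂ = 0.6178 − 0.2449 = 0.3728 ≈ 0.37
Pr(exercise) under Q = N(−d₂) = N(-0.37) = 0.3557

0.3557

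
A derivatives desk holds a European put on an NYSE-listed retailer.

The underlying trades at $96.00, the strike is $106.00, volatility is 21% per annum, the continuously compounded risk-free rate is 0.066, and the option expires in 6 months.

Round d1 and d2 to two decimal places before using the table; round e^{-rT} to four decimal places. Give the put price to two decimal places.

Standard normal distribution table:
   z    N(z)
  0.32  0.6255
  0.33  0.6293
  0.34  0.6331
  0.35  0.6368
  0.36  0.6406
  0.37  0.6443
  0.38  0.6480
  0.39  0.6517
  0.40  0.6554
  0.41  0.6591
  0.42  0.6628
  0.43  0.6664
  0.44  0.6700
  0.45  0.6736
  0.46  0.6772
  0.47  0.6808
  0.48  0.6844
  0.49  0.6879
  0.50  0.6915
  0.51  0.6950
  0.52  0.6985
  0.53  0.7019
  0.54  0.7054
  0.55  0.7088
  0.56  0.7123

σ√T = 0.21 × 0.7071 = 0.1485
ln(S/K) + (r + σ²/2)T = ln(96/106) + (0.066 + 0.21²/2)·0.5 = -0.0991 + 0.0440 = -0.0551
d₁ = -0.0551 / 0.1485 = -0.3708 → -0.37
d₂ = d₁ − σ√T = -0.3708 − 0.1485 = -0.5193 → -0.52
e^(−rT) = e^(−0.066·0.5) = 0.9675
P = 106·0.9675·N(0.52) − 96·N(0.37) = 106·0.9675·0.6985 − 96·0.6443 = 71.6347 − 61.8528 = 9.7819

$9.78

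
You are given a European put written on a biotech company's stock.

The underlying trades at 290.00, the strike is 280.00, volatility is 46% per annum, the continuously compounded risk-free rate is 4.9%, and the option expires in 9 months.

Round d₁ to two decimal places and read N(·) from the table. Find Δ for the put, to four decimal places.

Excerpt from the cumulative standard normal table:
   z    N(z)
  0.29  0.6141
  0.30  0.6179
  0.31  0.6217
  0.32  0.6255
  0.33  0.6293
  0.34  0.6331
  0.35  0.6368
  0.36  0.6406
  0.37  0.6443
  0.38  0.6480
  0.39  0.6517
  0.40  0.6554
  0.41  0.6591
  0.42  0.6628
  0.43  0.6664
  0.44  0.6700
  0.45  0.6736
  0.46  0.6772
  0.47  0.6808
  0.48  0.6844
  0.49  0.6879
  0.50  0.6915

-0.3520

T = 0.75;  σ√T = 0.3984
d₁ = [ln(290/280) + (0.049 + ½·0.46²)·0.75] / (σ√T) = (0.0351 + 0.1161) / 0.3984 = 0.3795 → 0.38
N(d₁) = N(0.38) = 0.6480
Δ_put = N(d₁) − 1 = 0.6480 − 1 = -0.3520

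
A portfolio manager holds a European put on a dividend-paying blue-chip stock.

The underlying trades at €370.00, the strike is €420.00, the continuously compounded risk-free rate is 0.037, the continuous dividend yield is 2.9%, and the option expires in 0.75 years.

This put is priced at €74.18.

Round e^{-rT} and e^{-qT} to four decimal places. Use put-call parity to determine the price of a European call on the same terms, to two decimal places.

exp(−qT) = exp(−0.029·0.75) = 0.9785;  exp(−rT) = exp(−0.037·0.75) = 0.9726
Put-call parity: C − P = S·e^(−qT) − K·e^(−rT) = 370·0.9785 − 420·0.9726 = 362.0450 − 408.4920 = -46.4470
C = P + (C − P) = 74.18 + (-46.4470) = 27.7330

€27.73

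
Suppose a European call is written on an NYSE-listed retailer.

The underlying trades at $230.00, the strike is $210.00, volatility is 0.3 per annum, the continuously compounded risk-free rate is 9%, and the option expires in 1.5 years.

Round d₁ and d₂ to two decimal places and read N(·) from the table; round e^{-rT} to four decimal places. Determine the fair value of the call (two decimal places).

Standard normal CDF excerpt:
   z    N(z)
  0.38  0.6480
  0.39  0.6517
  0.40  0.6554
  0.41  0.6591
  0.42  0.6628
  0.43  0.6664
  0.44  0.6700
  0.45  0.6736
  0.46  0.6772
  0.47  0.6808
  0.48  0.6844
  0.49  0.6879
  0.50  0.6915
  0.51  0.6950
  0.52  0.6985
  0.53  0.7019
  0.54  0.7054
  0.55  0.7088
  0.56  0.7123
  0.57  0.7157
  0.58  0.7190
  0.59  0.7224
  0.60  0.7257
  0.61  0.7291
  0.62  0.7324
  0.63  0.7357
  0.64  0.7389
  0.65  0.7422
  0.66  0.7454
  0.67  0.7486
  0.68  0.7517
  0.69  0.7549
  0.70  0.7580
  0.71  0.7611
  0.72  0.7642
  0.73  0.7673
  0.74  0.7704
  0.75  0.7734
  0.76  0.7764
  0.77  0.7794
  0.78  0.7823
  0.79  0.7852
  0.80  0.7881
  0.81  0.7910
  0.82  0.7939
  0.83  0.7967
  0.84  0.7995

T = 1.5;  σ√T = 0.3674
d₁ = [ln(230/210) + (0.09 + ½·0.3²)·1.5] / (σ√T) = (0.0910 + 0.2025) / 0.3674 = 0.7987 which rounds to 0.80
d₂ = 0.7987 − 0.3674 = 0.4313 which rounds to 0.43
e^(−rT) = e^(−0.09·1.5) = 0.8737
C = 230·N(0.80) − 210·0.8737·N(0.43) = 230·0.7881 − 210·0.8737·0.6664 = 181.2630 − 122.2691 = 58.9939

$58.99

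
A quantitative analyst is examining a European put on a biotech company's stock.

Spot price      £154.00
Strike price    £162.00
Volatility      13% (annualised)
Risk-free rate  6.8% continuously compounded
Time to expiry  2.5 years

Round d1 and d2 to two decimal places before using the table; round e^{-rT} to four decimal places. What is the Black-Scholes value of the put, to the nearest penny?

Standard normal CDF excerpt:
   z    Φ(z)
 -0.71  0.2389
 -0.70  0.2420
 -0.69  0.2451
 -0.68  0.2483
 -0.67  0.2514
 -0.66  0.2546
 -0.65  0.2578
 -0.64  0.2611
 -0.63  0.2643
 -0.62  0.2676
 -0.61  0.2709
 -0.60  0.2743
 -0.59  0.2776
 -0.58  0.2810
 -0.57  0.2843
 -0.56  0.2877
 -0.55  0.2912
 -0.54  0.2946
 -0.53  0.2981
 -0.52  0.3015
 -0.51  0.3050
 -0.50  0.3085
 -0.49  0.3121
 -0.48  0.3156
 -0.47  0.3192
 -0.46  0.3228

T = 2.5;  σ√T = 0.2055
d₁ = [ln(154/162) + (0.068 + 0.13²/2)·2.5] / 0.2055 = [-0.0506 + 0.1911] / 0.2055 = 0.6834 which rounds to 0.68
d₂ = d₁ − σ√T = 0.6834 − 0.2055 = 0.4779 which rounds to 0.48
e^(−rT) = e^(−0.068·2.5) = 0.8437
P = 162·0.8437·N(-0.48) − 154·N(-0.68) = 162·0.8437·0.3156 − 154·0.2483 = 43.1360 − 38.2382 = 4.8978

£4.90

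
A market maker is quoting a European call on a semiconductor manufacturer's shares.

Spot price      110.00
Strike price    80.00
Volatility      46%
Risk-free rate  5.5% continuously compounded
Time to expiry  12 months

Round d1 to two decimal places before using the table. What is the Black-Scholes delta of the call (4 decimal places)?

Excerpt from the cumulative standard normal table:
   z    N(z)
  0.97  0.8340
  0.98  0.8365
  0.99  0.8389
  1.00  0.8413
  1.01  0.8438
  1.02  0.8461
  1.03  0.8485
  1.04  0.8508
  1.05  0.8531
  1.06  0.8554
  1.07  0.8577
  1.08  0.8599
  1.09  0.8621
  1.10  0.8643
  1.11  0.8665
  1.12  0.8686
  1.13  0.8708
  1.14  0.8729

0.8508

σ√T = 0.46 × 1.0000 = 0.4600
ln(S/K) + (r + σ²/2)T = ln(110/80) + (0.055 + 0.46²/2)·1 = 0.3185 + 0.1608 = 0.4793
d₁ = 0.4793 / 0.4600 = 1.0419 → 1.04
N(d₁) = N(1.04) = 0.8508
Δ_call = N(d₁) = 0.8508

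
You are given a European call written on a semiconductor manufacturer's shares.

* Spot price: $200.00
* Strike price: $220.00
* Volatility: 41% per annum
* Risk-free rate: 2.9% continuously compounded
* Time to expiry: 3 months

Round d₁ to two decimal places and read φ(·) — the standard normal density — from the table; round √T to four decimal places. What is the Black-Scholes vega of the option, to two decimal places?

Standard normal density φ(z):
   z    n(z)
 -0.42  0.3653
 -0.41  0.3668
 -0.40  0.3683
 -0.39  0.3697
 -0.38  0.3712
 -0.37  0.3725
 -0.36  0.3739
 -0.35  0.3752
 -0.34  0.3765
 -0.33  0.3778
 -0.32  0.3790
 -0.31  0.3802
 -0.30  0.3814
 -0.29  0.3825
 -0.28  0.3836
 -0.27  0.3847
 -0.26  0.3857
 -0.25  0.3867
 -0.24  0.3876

T = 0.25;  σ√T = 0.2050
d₁ = [ln(200/220) + (0.029 + 0.41²/2)·0.25] / 0.2050 = [-0.0953 + 0.0283] / 0.2050 = -0.3271 ≈ -0.33
√T = √0.25 = 0.5000
φ(d₁) = φ(-0.33) = 0.3778
vega = S·φ(d₁)·√T = 200·0.3778·0.5000 = 37.7800
(The put has the same vega.)

37.78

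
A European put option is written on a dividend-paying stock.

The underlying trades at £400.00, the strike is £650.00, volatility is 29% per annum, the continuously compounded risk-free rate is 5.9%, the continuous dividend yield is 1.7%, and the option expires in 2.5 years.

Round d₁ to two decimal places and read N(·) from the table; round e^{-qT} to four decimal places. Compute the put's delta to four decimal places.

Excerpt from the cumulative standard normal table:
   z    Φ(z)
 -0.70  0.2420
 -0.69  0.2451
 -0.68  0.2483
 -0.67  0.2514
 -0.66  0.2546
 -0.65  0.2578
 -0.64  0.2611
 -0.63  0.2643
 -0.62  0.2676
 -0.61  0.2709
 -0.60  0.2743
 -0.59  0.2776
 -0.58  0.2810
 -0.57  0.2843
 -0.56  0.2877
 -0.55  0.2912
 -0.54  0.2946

σ√T = 0.29 × 1.5811 = 0.4585
ln(S/K) + (r − q + σ²/2)T = ln(400/650) + (0.059 − 0.017 + 0.29²/2)·2.5 = -0.4855 + 0.2101 = -0.2754
d₁ = -0.2754 / 0.4585 = -0.6006 ≈ -0.60
N(d₁) = N(-0.60) = 0.2743
Δ_put = exp(−qT)·(N(d₁) − 1) = 0.9584·(0.2743 − 1) = -0.6955

-0.6955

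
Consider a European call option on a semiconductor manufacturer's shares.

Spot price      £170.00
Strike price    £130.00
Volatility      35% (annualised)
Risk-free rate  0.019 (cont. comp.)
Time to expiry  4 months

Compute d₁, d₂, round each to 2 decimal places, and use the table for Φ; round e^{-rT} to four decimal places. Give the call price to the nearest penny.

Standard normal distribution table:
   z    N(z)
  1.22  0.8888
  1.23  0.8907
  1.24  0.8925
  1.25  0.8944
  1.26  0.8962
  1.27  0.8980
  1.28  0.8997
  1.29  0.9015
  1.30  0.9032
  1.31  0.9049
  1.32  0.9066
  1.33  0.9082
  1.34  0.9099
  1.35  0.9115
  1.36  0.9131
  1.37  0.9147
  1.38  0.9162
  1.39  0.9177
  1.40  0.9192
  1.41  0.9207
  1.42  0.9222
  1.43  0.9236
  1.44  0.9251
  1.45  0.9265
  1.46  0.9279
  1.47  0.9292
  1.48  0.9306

£41.97

T = 0.3333;  σ√T = 0.2021
d₁ = [ln(170/130) + (0.019 + ½·0.35²)·0.3333] / (σ√T) = (0.2683 + 0.0267) / 0.2021 = 1.4599 ≈ 1.46
d₂ = 1.4599 − 0.2021 = 1.2579 ≈ 1.26
e^(−rT) = e^(−0.019·0.3333) = 0.9937
N(d₁) = N(1.46) = 0.9279;  N(d₂) = N(1.26) = 0.8962
C = 170·0.9279 − 130·0.9937·0.8962 = 157.7430 − 115.7720 = 41.9710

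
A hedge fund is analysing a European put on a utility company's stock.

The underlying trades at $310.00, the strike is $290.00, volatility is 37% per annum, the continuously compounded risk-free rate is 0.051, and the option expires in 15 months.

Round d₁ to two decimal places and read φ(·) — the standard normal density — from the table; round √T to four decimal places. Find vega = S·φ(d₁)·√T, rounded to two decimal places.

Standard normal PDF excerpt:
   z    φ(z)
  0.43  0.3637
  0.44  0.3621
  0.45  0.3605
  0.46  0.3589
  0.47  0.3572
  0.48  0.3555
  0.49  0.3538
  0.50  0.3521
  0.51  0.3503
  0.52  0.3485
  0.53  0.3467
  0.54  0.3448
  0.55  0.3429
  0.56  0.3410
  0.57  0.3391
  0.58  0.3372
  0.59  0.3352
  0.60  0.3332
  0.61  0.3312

σ√T = 0.37·√1.25 = 0.4137
ln(S/K) + (r + σ²/2)T = ln(310/290) + (0.051 + 0.37²/2)·1.25 = 0.0667 + 0.1493 = 0.2160
d₁ = 0.2160 / 0.4137 = 0.5222 which rounds to 0.52
√T = √1.25 = 1.1180
φ(d₁) = φ(0.52) = 0.3485
vega = S·φ(d₁)·√T = 310·0.3485·1.1180 = 120.7831
(Vega is the same for a European call and put with the same parameters.)

120.78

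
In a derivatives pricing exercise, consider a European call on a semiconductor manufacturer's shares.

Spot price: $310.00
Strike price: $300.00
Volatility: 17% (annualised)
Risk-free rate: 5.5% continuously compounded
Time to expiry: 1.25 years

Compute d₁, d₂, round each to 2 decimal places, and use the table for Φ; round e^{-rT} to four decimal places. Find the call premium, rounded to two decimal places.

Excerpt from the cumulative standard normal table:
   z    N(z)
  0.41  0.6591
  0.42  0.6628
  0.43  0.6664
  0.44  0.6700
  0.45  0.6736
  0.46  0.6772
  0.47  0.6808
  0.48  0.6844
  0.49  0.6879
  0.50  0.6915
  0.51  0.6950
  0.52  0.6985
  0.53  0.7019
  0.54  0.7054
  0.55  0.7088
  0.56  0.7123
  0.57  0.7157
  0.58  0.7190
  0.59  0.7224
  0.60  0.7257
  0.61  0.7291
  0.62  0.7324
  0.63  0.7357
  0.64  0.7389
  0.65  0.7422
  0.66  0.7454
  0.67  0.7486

σ√T = 0.17 × 1.1180 = 0.1901
ln(S/K) + (r + σ²/2)T = ln(310/300) + (0.055 + 0.17²/2)·1.25 = 0.0328 + 0.0868 = 0.1196
d₁ = 0.1196 / 0.1901 = 0.6293 ≈ 0.63
d₂ = d₁ − σ√T = 0.6293 − 0.1901 = 0.4392 ≈ 0.44
e^(−rT) = e^(−0.055·1.25) = 0.9336
C = 310·N(0.63) − 300·0.9336·N(0.44) = 310·0.7357 − 300·0.9336·0.6700 = 228.0670 − 187.6536 = 40.4134

$40.41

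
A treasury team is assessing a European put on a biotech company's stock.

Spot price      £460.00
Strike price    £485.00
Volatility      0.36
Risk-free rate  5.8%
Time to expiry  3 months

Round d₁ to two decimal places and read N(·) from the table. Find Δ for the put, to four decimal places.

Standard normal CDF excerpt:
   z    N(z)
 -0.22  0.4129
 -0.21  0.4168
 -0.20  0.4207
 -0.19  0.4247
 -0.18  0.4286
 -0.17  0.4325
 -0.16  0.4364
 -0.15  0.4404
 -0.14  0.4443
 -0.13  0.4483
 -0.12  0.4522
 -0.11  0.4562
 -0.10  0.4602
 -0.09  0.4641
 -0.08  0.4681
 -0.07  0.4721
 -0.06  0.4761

T = 0.25;  σ√T = 0.1800
ln(S/K) + (r + σ²/2)T = ln(460/485) + (0.058 + 0.36²/2)·0.25 = -0.0529 + 0.0307 = -0.0222
d₁ = -0.0222 / 0.1800 = -0.1235 ≈ -0.12
N(d₁) = N(-0.12) = 0.4522
Δ_put = N(d₁) − 1 = 0.4522 − 1 = -0.5478

-0.5478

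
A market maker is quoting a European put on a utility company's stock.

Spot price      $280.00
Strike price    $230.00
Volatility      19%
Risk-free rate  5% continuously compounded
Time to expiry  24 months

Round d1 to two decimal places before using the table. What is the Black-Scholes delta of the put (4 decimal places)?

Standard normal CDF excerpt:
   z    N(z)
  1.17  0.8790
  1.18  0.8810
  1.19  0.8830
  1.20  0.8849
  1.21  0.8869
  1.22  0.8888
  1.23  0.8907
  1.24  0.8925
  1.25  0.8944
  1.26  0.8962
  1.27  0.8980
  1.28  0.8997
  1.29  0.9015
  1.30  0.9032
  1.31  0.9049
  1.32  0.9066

σ√T = 0.19·√2 = 0.2687
ln(S/K) + (r + σ²/2)T = ln(280/230) + (0.05 + 0.19²/2)·2 = 0.1967 + 0.1361 = 0.3328
d₁ = 0.3328 / 0.2687 = 1.2386 which rounds to 1.24
N(d₁) = N(1.24) = 0.8925
Δ_put = N(d₁) − 1 = 0.8925 − 1 = -0.1075

-0.1075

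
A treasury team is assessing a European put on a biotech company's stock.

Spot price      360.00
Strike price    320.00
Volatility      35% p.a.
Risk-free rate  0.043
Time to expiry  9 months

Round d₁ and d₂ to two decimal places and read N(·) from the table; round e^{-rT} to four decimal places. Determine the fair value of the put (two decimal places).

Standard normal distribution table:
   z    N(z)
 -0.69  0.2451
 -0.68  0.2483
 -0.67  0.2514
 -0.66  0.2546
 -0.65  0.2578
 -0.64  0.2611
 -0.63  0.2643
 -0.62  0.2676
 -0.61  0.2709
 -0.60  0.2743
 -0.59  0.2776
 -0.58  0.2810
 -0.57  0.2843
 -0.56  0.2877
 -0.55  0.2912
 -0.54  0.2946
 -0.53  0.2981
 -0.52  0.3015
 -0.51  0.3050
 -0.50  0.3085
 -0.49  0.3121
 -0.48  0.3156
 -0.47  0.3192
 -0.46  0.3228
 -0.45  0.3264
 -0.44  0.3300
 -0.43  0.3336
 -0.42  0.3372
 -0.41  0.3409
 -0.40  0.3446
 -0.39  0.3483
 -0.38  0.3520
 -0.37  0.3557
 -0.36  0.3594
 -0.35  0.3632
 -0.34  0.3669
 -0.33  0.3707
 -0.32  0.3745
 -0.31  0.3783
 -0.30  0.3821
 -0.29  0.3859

T = 0.75;  σ√T = 0.3031
d₁ = [ln(360/320) + (0.043 + 0.35²/2)·0.75] / 0.3031 = [0.1178 + 0.0782] / 0.3031 = 0.6465 ≈ 0.65
d₂ = d₁ − σ√T = 0.6465 − 0.3031 = 0.3434 ≈ 0.34
e^(−rT) = e^(−0.043·0.75) = 0.9683
N(−d₂) = N(-0.34) = 0.3669;  N(−d₁) = N(-0.65) = 0.2578
P = 320·0.9683·0.3669 − 360·0.2578 = 113.6862 − 92.8080 = 20.8782

20.88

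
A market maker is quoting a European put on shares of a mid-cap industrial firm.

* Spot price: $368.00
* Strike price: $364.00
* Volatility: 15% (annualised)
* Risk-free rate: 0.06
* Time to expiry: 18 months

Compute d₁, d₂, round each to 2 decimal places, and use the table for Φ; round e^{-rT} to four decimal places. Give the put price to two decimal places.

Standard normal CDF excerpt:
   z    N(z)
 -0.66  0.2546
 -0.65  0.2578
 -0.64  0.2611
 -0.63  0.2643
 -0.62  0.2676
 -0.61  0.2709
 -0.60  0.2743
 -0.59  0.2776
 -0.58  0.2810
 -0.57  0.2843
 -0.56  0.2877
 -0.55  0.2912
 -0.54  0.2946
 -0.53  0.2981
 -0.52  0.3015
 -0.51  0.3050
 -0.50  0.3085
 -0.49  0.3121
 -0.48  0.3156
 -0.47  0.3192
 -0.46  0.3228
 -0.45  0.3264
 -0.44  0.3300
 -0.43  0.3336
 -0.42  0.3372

σ√T = 0.15·√1.5 = 0.1837
ln(S/K) + (r + σ²/2)T = ln(368/364) + (0.06 + 0.15²/2)·1.5 = 0.0109 + 0.1069 = 0.1178
d₁ = 0.1178 / 0.1837 = 0.6412 ≈ 0.64
d₂ = d₁ − σ√T = 0.6412 − 0.1837 = 0.4575 ≈ 0.46
e^(−rT) = e^(−0.06·1.5) = 0.9139
P = 364·0.9139·N(-0.46) − 368·N(-0.64) = 364·0.9139·0.3228 − 368·0.2611 = 107.3825 − 96.0848 = 11.2977

$11.30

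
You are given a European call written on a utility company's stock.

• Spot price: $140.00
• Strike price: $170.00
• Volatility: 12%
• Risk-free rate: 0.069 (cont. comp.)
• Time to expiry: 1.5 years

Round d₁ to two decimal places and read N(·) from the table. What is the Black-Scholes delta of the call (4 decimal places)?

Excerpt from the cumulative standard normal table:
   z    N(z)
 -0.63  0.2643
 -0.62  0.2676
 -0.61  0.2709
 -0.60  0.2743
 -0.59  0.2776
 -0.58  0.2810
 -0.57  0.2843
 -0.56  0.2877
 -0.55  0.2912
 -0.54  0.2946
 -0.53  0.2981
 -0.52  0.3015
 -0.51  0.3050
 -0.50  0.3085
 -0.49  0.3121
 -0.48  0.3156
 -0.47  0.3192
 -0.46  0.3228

0.2946

T = 1.5;  σ√T = 0.1470
ln(S/K) + (r + σ²/2)T = ln(140/170) + (0.069 + 0.12²/2)·1.5 = -0.1942 + 0.1143 = -0.0799
d₁ = -0.0799 / 0.1470 = -0.5434 → -0.54
N(d₁) = N(-0.54) = 0.2946
Δ_call = N(d₁) = 0.2946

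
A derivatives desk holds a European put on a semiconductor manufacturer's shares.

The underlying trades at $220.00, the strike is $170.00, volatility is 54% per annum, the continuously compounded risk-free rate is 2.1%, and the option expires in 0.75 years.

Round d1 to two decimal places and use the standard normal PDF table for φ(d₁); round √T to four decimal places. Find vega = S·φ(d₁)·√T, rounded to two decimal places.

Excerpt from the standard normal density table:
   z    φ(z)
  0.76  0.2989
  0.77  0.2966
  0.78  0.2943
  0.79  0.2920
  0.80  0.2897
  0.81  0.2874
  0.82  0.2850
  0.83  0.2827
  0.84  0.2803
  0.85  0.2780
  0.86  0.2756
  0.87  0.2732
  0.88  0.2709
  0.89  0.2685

54.30

T = 0.75;  σ√T = 0.4677
d₁ = [ln(220/170) + (0.021 + ½·0.54²)·0.75] / (σ√T) = (0.2578 + 0.1251) / 0.4677 = 0.8188 which rounds to 0.82
√T = √0.75 = 0.8660
φ(d₁) = φ(0.82) = 0.2850
vega = S·φ(d₁)·√T = 220·0.2850·0.8660 = 54.2982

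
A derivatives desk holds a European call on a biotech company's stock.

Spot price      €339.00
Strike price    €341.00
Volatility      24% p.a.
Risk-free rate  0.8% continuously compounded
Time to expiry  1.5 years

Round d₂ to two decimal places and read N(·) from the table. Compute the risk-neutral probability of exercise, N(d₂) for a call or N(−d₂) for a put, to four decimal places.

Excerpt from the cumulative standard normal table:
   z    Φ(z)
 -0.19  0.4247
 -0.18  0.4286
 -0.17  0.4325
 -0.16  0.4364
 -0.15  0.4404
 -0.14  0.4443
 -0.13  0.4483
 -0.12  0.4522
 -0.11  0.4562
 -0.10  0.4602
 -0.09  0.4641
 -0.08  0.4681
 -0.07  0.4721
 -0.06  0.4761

T = 1.5;  σ√T = 0.2939
ln(S/K) + (r + σ²/2)T = ln(339/341) + (0.008 + 0.24²/2)·1.5 = -0.0059 + 0.0552 = 0.0493
d₁ = 0.0493 / 0.2939 = 0.1678 which rounds to 0.17
d₂ = d₁ − σ√T = 0.1678 − 0.2939 = -0.1262 which rounds to -0.13
Risk-neutral Pr[S_T > K] = N(d₂) = N(-0.13) = 0.4483

0.4483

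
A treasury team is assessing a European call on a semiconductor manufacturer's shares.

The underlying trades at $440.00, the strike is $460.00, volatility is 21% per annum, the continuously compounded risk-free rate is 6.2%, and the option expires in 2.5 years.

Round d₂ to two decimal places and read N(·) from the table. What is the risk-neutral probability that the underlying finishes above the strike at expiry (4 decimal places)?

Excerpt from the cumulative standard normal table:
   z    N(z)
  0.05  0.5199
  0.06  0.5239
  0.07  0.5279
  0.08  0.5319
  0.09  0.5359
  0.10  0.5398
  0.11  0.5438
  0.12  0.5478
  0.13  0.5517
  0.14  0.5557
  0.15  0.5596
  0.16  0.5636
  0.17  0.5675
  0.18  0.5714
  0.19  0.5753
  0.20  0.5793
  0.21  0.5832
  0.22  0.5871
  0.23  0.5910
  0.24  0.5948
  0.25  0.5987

0.5675

σ√T = 0.21·√2.5 = 0.3320
d₁ = [ln(440/460) + (0.062 + 0.21²/2)·2.5] / 0.3320 = [-0.0445 + 0.2101] / 0.3320 = 0.4990 → 0.50
d₂ = d₁ − σ√T = 0.4990 − 0.3320 = 0.1669 → 0.17
Risk-neutral Pr[S_T > K] = N(d₂) = N(0.17) = 0.5675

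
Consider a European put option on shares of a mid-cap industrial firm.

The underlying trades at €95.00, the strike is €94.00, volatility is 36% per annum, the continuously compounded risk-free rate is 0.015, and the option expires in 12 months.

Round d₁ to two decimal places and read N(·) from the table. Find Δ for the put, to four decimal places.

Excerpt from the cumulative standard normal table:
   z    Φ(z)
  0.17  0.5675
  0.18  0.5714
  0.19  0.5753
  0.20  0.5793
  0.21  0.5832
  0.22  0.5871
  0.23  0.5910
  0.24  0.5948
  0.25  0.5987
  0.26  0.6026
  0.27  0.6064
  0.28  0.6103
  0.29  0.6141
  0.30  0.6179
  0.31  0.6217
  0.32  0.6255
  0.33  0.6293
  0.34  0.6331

T = 1;  σ√T = 0.3600
ln(S/K) + (r + σ²/2)T = ln(95/94) + (0.015 + 0.36²/2)·1 = 0.0106 + 0.0798 = 0.0904
d₁ = 0.0904 / 0.3600 = 0.2511 which rounds to 0.25
N(d₁) = N(0.25) = 0.5987
Δ_put = N(d₁) − 1 = 0.5987 − 1 = -0.4013

-0.4013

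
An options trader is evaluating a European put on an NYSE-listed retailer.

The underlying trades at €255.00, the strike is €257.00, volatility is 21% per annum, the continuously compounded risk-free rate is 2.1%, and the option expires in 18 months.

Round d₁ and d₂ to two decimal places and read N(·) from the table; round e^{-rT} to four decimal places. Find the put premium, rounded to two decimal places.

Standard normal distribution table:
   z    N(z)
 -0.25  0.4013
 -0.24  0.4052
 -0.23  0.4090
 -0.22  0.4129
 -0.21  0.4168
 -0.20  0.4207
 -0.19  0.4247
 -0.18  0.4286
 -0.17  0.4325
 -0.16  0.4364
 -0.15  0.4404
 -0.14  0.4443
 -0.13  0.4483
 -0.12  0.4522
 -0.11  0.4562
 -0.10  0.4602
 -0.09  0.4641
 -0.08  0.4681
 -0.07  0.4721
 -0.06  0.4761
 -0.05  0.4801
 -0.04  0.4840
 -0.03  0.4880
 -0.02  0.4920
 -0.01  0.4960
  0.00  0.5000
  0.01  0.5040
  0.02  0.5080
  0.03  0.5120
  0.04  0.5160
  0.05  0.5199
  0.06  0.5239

σ√T = 0.21·√1.5 = 0.2572
ln(S/K) + (r + σ²/2)T = ln(255/257) + (0.021 + 0.21²/2)·1.5 = -0.0078 + 0.0646 = 0.0568
d₁ = 0.0568 / 0.2572 = 0.2207 which rounds to 0.22
d₂ = d₁ − σ√T = 0.2207 − 0.2572 = -0.0365 which rounds to -0.04
e^(−rT) = e^(−0.021·1.5) = 0.9690
N(−d₂) = N(0.04) = 0.5160;  N(−d₁) = N(-0.22) = 0.4129
P = 257·0.9690·0.5160 − 255·0.4129 = 128.5010 − 105.2895 = 23.2115

€23.21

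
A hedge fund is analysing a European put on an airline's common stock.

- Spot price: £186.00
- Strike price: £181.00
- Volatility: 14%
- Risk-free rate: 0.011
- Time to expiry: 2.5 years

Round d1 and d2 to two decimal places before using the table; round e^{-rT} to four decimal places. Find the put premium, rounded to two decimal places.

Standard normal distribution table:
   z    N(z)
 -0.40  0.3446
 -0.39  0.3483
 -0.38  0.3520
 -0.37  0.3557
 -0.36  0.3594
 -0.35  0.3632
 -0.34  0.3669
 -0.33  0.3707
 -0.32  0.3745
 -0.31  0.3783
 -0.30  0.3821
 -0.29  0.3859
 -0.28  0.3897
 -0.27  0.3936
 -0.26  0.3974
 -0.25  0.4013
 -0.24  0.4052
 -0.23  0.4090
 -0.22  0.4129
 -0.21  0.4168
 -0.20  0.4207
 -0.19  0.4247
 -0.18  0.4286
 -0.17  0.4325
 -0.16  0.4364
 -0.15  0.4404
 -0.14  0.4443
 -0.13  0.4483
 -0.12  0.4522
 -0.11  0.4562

σ√T = 0.14 × 1.5811 = 0.2214
ln(S/K) + (r + σ²/2)T = ln(186/181) + (0.011 + 0.14²/2)·2.5 = 0.0272 + 0.0520 = 0.0792
d₁ = 0.0792 / 0.2214 = 0.3580 → 0.36
d₂ = d₁ − σ√T = 0.3580 − 0.2214 = 0.1367 → 0.14
exp(−rT) = exp(−0.011·2.5) = 0.9729
N(−d₂) = N(-0.14) = 0.4443;  N(−d₁) = N(-0.36) = 0.3594
P = 181·0.9729·0.4443 − 186·0.3594 = 78.2390 − 66.8484 = 11.3906

£11.39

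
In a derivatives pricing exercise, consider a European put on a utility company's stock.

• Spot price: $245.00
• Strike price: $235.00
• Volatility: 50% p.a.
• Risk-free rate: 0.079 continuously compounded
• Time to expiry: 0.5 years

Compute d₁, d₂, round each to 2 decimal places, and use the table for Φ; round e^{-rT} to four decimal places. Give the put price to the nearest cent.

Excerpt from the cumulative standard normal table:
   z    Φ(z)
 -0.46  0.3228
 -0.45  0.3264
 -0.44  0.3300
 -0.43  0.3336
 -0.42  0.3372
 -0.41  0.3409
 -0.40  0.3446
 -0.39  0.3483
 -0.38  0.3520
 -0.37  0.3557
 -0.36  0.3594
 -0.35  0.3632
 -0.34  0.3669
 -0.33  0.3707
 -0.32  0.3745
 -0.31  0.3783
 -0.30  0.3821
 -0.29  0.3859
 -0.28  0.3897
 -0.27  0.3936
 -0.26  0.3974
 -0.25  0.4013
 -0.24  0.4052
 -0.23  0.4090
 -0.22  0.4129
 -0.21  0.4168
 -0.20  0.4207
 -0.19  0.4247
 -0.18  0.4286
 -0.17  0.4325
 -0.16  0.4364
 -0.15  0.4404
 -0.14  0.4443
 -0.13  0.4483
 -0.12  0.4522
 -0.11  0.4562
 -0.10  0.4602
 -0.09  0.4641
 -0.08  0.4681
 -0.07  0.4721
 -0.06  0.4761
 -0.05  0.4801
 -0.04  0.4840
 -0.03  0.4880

$24.94

σ√T = 0.5·√0.5 = 0.3536
d₁ = [ln(245/235) + (0.079 + 0.5²/2)·0.5] / 0.3536 = [0.0417 + 0.1020] / 0.3536 = 0.4064 which rounds to 0.41
d₂ = d₁ − σ√T = 0.4064 − 0.3536 = 0.0528 which rounds to 0.05
e^(−rT) = e^(−0.079·0.5) = 0.9613
N(−d₂) = N(-0.05) = 0.4801;  N(−d₁) = N(-0.41) = 0.3409
P = 235·0.9613·0.4801 − 245·0.3409 = 108.4572 − 83.5205 = 24.9367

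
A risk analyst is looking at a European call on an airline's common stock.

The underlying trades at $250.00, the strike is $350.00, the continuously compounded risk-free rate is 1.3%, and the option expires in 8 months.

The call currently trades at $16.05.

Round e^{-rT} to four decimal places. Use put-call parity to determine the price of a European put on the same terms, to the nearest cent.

$113.04

exp(−rT) = exp(−0.013·0.6667) = 0.9914
Put-call parity: C − P = S − K·e^(−rT) = 250 − 350·0.9914 = 250 − 346.9900 = -96.9900
P = C − (C − P) = 16.05 − (-96.9900) = 113.0400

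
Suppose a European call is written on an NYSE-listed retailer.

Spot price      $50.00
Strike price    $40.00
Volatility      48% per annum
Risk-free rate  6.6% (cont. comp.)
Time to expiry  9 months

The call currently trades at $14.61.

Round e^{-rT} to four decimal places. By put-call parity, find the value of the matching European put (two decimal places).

$2.68

exp(−rT) = exp(−0.066·0.75) = 0.9517
Put-call parity: C − P = S − K·e^(−rT) = 50 − 40·0.9517 = 50 − 38.0680 = 11.9320
P = C − (C − P) = 14.61 − (11.9320) = 2.6780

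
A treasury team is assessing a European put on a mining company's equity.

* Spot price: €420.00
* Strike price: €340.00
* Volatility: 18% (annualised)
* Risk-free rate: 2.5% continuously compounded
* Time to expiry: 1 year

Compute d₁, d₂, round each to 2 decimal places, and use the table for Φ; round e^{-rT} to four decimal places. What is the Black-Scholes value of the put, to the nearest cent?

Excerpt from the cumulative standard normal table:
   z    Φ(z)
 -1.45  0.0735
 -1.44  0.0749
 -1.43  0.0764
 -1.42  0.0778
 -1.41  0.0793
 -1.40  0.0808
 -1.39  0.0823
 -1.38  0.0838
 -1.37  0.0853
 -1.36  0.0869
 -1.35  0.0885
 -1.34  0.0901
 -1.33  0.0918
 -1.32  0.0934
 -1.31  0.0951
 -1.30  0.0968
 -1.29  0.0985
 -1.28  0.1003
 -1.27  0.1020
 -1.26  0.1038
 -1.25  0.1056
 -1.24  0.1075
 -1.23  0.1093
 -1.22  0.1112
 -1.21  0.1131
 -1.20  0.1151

€2.94

σ√T = 0.18·√1 = 0.1800
d₁ = [ln(420/340) + (0.025 + 0.18²/2)·1] / 0.1800 = [0.2113 + 0.0412] / 0.1800 = 1.4028 ⇒ 1.40
d₂ = d₁ − σ√T = 1.4028 − 0.1800 = 1.2228 ⇒ 1.22
e^(−rT) = e^(−0.025·1) = 0.9753
N(−d₂) = N(-1.22) = 0.1112;  N(−d₁) = N(-1.40) = 0.0808
P = 340·0.9753·0.1112 − 420·0.0808 = 36.8741 − 33.9360 = 2.9381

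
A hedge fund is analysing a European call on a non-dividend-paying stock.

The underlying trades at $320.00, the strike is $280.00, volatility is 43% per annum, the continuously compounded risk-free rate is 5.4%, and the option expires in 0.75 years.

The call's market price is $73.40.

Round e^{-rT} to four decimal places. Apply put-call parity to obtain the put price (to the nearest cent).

exp(−rT) = exp(−0.054·0.75) = 0.9603
Put-call parity: C − P = S − K·e^(−rT) = 320 − 280·0.9603 = 320 − 268.8840 = 51.1160
P = C − (C − P) = 73.40 − (51.1160) = 22.2840

$22.28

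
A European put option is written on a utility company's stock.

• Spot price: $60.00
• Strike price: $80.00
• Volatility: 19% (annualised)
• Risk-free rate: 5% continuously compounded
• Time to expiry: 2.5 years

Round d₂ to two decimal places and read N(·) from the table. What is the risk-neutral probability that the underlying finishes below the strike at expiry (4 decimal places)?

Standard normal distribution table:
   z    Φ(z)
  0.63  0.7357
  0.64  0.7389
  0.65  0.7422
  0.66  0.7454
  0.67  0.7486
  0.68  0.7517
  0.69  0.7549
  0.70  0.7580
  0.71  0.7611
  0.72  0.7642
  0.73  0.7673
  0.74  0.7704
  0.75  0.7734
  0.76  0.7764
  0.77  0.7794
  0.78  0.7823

0.7549

σ√T = 0.19 × 1.5811 = 0.3004
d₁ = [ln(60/80) + (0.05 + 0.19²/2)·2.5] / 0.3004 = [-0.2877 + 0.1701] / 0.3004 = -0.3913 ≈ -0.39
d₂ = d₁ − σ√T = -0.3913 − 0.3004 = -0.6917 ≈ -0.69
Pr(exercise) under Q = N(−d₂) = N(0.69) = 0.7549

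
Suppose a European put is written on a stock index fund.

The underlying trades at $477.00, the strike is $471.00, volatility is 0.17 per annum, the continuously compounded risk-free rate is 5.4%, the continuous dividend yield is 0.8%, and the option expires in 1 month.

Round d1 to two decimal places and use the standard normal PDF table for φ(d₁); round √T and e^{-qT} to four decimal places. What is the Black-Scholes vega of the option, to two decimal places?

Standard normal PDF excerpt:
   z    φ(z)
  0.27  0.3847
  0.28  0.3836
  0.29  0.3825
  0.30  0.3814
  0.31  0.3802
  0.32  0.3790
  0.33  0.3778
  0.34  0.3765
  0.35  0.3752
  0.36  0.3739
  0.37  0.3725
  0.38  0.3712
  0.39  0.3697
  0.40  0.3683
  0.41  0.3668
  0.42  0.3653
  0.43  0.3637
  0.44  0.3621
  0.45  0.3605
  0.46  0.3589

51.45

σ√T = 0.17 × 0.2887 = 0.0491
d₁ = [ln(477/471) + (0.054 − 0.008 + 0.17²/2)·0.08333] / 0.0491 = [0.0127 + 0.0050] / 0.0491 = 0.3606 → 0.36
√T = √0.08333 = 0.2887
φ(d₁) = φ(0.36) = 0.3739
exp(−qT) = exp(−0.008·0.08333) = 0.9993
vega = S·exp(−qT)·φ(d₁)·√T = 477·0.9993·0.3739·0.2887 = 51.4537
(The call has the same vega.)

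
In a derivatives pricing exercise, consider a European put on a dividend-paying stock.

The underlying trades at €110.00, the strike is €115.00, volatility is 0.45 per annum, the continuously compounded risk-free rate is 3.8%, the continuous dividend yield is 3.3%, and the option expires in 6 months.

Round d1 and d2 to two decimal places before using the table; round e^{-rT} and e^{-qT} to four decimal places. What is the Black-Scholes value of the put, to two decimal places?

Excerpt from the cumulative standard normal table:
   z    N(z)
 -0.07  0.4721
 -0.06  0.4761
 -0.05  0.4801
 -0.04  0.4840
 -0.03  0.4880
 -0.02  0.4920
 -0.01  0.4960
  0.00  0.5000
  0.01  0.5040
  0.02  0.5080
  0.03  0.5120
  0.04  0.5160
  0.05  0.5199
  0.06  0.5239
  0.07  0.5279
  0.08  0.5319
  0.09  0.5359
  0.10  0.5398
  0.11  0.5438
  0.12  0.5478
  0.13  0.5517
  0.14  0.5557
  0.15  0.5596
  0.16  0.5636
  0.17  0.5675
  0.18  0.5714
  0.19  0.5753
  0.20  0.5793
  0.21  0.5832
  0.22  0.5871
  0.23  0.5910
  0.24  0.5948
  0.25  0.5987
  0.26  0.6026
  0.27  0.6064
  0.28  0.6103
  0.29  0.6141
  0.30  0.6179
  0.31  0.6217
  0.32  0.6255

€16.49

σ√T = 0.45 × 0.7071 = 0.3182
d₁ = [ln(110/115) + (0.038 − 0.033 + 0.45²/2)·0.5] / 0.3182 = [-0.0445 + 0.0531] / 0.3182 = 0.0273 ⇒ 0.03
d₂ = d₁ − σ√T = 0.0273 − 0.3182 = -0.2909 ⇒ -0.29
exp(−qT) = exp(−0.033·0.5) = 0.9836;  exp(−rT) = exp(−0.038·0.5) = 0.9812
P = 115·0.9812·N(0.29) − 110·0.9836·N(-0.03) = 115·0.9812·0.6141 − 110·0.9836·0.4880 = 69.2938 − 52.7996 = 16.4942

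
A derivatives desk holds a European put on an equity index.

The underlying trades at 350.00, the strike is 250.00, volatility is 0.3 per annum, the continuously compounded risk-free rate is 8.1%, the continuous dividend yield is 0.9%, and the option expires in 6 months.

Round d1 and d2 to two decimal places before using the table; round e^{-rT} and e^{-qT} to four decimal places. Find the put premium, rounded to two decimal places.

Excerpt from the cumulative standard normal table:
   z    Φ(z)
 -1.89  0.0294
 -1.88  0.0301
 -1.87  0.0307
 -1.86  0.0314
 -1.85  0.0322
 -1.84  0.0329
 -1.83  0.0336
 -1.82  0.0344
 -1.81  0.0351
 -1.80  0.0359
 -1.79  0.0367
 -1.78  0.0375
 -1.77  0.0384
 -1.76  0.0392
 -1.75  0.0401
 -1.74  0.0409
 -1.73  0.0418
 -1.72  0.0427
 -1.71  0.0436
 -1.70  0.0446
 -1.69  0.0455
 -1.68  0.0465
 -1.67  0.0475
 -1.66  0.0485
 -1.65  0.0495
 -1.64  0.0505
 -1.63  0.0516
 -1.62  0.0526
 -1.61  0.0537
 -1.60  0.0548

T = 0.5;  σ√T = 0.2121
d₁ = [ln(350/250) + (0.081 − 0.009 + 0.3²/2)·0.5] / 0.2121 = [0.3365 + 0.0585] / 0.2121 = 1.8619 → 1.86
d₂ = d₁ − σ√T = 1.8619 − 0.2121 = 1.6498 → 1.65
e^(−qT) = e^(−0.009·0.5) = 0.9955;  e^(−rT) = e^(−0.081·0.5) = 0.9603
N(−d₂) = N(-1.65) = 0.0495;  N(−d₁) = N(-1.86) = 0.0314
P = 250·0.9603·0.0495 − 350·0.9955·0.0314 = 11.8837 − 10.9405 = 0.9432

0.94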